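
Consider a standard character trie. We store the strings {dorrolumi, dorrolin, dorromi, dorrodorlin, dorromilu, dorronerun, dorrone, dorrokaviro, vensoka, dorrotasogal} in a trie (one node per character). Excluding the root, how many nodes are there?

Insert word by word; a character creates a node only if that edge doesn't already exist:
  "dorrolumi" → 9 new (d, o, r, r, o, l, u, m, i)
  "dorrolin" → prefix "dorrol" already present; 2 new (i, n)
  "dorromi" → prefix "dorro" already present; 2 new (m, i)
  "dorrodorlin" → prefix "dorro" already present; 6 new (d, o, r, l, i, n)
  "dorromilu" → prefix "dorromi" already present; 2 new (l, u)
  "dorronerun" → prefix "dorro" already present; 5 new (n, e, r, u, n)
  "dorrone" → prefix "dorrone" already present; 0 new (none)
  "dorrokaviro" → prefix "dorro" already present; 6 new (k, a, v, i, r, o)
  "vensoka" → 7 new (v, e, n, s, o, k, a)
  "dorrotasogal" → prefix "dorro" already present; 7 new (t, a, s, o, g, a, l)
Total nodes = 9 + 2 + 2 + 6 + 2 + 5 + 0 + 6 + 7 + 7 = 46

46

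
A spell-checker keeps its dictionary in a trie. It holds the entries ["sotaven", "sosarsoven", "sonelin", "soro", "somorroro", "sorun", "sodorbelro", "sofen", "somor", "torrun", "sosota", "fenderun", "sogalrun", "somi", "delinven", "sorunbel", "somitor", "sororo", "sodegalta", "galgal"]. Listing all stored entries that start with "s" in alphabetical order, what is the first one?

Filter for "s…" and sort: "sodegalta", "sodorbelro", "sofen", "sogalrun", "somi", "somitor", "somor", "somorroro", "sonelin", "soro", "sororo", "sorun", "sorunbel", "sosarsoven", "sosota", "sotaven"
The 1st is sodegalta.

sodegalta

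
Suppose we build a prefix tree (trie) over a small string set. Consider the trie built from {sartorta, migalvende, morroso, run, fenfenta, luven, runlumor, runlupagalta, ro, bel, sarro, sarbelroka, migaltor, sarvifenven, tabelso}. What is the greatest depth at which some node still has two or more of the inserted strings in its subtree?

5

Look for the deepest trie node that still has at least two words in its subtree.
"migaltor" and "migalvende" agree on "migal" (5 characters) before diverging; nothing deeper is shared.
Longest shared-prefix length: 5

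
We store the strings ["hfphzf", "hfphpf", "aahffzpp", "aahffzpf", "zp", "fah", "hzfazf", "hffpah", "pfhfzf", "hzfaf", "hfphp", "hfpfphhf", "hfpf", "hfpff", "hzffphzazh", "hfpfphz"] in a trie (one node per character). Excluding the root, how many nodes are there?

52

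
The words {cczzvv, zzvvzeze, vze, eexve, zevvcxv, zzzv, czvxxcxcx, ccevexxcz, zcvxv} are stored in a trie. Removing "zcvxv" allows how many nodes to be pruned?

4

A node on "zcvxv"'s path can go only if nothing else ends at it or branches off below it.
The suffix "cvxv" (4 nodes) is used only by "zcvxv"; the node for "z" still has the child "z", so pruning stops there.
Nodes removed: 4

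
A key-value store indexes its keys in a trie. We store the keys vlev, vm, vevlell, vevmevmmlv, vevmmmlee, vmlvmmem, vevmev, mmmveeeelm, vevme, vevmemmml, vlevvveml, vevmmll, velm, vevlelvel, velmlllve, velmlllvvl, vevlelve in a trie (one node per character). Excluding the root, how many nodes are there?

62

For each word, the new-node count is its length minus the longest prefix already in the trie:
  "vlev" → 4 new (v, l, e, v)
  "vm" → prefix "v" already present; 1 new (m)
  "vevlell" → prefix "v" already present; 6 new (e, v, l, e, l, l)
  "vevmevmmlv" → prefix "vev" already present; 7 new (m, e, v, m, m, l, v)
  "vevmmmlee" → prefix "vevm" already present; 5 new (m, m, l, e, e)
  "vmlvmmem" → prefix "vm" already present; 6 new (l, v, m, m, e, m)
  "vevmev" → prefix "vevmev" already present; 0 new (none)
  "mmmveeeelm" → 10 new (m, m, m, v, e, e, e, e, l, m)
  "vevme" → prefix "vevme" already present; 0 new (none)
  "vevmemmml" → prefix "vevme" already present; 4 new (m, m, m, l)
  "vlevvveml" → prefix "vlev" already present; 5 new (v, v, e, m, l)
  "vevmmll" → prefix "vevmm" already present; 2 new (l, l)
  "velm" → prefix "ve" already present; 2 new (l, m)
  "vevlelvel" → prefix "vevlel" already present; 3 new (v, e, l)
  "velmlllve" → prefix "velm" already present; 5 new (l, l, l, v, e)
  "velmlllvvl" → prefix "velmlllv" already present; 2 new (v, l)
  "vevlelve" → prefix "vevlelve" already present; 0 new (none)
Total nodes = 4 + 1 + 6 + 7 + 5 + 6 + 0 + 10 + 0 + 4 + 5 + 2 + 2 + 3 + 5 + 2 + 0 = 62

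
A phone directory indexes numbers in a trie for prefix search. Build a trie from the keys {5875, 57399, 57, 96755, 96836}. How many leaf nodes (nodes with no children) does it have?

4

A leaf is a node with no children — equivalently, the end of a word that is not a proper prefix of any other stored word.
Those words: "57399", "5875", "96755", "96836"
Leaf count: 4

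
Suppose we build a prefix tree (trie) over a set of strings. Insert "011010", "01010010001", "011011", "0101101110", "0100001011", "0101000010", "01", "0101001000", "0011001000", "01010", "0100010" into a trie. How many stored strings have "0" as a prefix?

11

Traverse to the node for "0", then collect every word in that subtree.
Words under "0": 0011001000, 01, 0100001011, 0100010, 01010, 0101000010, 0101001000, 01010010001, 0101101110, 011010, 011011
Count: 11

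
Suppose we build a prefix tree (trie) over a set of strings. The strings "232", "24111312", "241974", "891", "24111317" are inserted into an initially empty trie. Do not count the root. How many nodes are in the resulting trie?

Trie structure (* marks end of a word):
(root)
├─ 2
│  ├─ 3
│  │  └─ 2 *
│  └─ 4
│     └─ 1
│        ├─ 1
│        │  └─ 1
│        │     └─ 3
│        │        └─ 1
│        │           ├─ 2 *
│        │           └─ 7 *
│        └─ 9
│           └─ 7
│              └─ 4 *
└─ 8
   └─ 9
      └─ 1 *
Counting every labelled node above: 17.

17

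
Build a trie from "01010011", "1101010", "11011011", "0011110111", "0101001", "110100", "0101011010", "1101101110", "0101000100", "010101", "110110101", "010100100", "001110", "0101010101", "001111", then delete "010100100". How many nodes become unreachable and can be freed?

A node on "010100100"'s path can go only if nothing else ends at it or branches off below it.
The suffix "00" (2 nodes) is used only by "010100100"; the node for "0101001" still has the child "1", so pruning stops there.
Nodes removed: 2

2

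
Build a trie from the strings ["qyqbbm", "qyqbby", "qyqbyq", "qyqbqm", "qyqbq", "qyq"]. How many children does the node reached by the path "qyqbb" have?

2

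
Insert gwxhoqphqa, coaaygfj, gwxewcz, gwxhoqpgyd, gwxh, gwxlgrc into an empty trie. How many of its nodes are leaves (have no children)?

5

Leaves are exactly the stored words that no other stored word extends.
Those words: "coaaygfj", "gwxewcz", "gwxhoqpgyd", "gwxhoqphqa", "gwxlgrc"
Leaf count: 5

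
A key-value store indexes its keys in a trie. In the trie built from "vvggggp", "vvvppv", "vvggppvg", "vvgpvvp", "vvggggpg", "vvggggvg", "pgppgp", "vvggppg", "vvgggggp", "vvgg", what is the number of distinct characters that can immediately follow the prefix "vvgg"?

2

Follow the path "vvgg" to its node, then look at its outgoing edges.
Distinct next characters after "vvgg": g, p.
That node has 2 child edges.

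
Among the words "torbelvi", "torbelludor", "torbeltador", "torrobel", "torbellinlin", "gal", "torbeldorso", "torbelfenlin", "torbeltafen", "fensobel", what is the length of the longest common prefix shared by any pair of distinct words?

Equivalently: take the maximum, over all pairs, of their longest common prefix length.
e.g. "torbeltador" and "torbeltafen" share the prefix "torbelta" of length 8; no pair shares a longer one.
Longest shared-prefix length: 8

8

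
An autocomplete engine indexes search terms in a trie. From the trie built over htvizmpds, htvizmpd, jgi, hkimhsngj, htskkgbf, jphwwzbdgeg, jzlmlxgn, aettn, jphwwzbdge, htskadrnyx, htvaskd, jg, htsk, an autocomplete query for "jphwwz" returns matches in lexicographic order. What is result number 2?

jphwwzbdgeg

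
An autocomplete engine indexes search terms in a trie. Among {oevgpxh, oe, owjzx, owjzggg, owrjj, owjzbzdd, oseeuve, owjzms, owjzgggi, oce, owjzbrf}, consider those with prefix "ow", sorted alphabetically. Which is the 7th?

Words with prefix "ow", in lexicographic order: "owjzbrf", "owjzbzdd", "owjzggg", "owjzgggi", "owjzms", "owjzx", "owrjj"
Position 7: owrjj

owrjj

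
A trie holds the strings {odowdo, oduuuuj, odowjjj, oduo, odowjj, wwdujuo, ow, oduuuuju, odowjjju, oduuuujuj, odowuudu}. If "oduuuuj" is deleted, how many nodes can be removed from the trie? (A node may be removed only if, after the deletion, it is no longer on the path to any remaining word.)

0

A node on "oduuuuj"'s path can go only if nothing else ends at it or branches off below it.
Every node on "oduuuuj" is still needed (e.g. by "oduuuuju"), so nothing is freed.
Nodes removed: 0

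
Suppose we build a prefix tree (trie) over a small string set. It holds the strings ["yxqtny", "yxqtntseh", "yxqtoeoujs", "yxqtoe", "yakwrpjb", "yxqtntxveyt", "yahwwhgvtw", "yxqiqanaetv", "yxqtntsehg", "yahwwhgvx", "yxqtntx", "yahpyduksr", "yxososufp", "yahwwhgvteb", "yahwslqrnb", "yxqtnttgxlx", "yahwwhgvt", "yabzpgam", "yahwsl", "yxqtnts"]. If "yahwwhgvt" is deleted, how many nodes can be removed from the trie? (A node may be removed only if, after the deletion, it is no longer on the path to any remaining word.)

After clearing the end-marker at "yahwwhgvt", prune upward until reaching a node still needed by another word.
Every node on "yahwwhgvt" is still needed (e.g. by "yahwwhgvtw"), so nothing is freed.
Nodes removed: 0

0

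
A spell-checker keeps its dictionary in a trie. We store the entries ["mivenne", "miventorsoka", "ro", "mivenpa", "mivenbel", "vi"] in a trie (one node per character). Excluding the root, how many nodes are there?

For each word, the new-node count is its length minus the longest prefix already in the trie:
  "mivenne" → 7 new (m, i, v, e, n, n, e)
  "miventorsoka" → prefix "miven" already present; 7 new (t, o, r, s, o, k, a)
  "ro" → 2 new (r, o)
  "mivenpa" → prefix "miven" already present; 2 new (p, a)
  "mivenbel" → prefix "miven" already present; 3 new (b, e, l)
  "vi" → 2 new (v, i)
Total nodes = 7 + 7 + 2 + 2 + 3 + 2 = 23

23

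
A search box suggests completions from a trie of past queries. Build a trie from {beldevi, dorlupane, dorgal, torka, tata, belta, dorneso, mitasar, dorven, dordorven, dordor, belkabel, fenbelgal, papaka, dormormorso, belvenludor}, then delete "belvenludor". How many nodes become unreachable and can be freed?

8

A node on "belvenludor"'s path can go only if nothing else ends at it or branches off below it.
The suffix "venludor" (8 nodes) is used only by "belvenludor"; the node for "bel" still has the child "d", so pruning stops there.
Nodes removed: 8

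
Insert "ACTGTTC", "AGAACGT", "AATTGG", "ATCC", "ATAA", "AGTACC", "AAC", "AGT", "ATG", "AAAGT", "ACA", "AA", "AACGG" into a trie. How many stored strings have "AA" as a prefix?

5

Walk to "AA"; the words in its subtree are exactly those with that prefix.
Words under "AA": AA, AAAGT, AAC, AACGG, AATTGG
Count: 5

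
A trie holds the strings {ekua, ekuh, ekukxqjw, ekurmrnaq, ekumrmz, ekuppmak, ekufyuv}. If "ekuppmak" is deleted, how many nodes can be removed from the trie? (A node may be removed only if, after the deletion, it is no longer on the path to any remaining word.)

A node on "ekuppmak"'s path can go only if nothing else ends at it or branches off below it.
The suffix "ppmak" (5 nodes) is used only by "ekuppmak"; the node for "eku" still has the child "a", so pruning stops there.
Nodes removed: 5

5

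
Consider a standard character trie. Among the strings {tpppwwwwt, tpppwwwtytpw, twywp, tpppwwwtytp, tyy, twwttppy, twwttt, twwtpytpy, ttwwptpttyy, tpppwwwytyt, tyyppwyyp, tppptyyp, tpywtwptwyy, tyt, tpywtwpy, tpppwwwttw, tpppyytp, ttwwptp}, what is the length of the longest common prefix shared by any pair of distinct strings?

Equivalently: take the maximum, over all pairs, of their longest common prefix length.
e.g. "tpppwwwtytp" and "tpppwwwtytpw" share the prefix "tpppwwwtytp" of length 11; no pair shares a longer one.
Longest shared-prefix length: 11

11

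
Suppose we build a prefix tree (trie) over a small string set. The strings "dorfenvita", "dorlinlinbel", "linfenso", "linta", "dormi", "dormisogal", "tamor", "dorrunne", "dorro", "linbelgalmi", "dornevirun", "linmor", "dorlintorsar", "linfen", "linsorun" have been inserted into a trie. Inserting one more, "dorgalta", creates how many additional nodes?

5

The longest prefix of "dorgalta" already in the trie is "dor" (length 3).
Each of the 5 remaining characters creates one node.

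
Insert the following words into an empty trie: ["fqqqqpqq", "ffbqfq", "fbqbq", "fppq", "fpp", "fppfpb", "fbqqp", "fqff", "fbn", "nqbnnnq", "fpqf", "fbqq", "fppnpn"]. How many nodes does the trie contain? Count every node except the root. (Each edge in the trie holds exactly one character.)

40

Trace insertions, counting only characters that open a new branch:
  "fqqqqpqq" → 8 new (f, q, q, q, q, p, q, q)
  "ffbqfq" → prefix "f" already present; 5 new (f, b, q, f, q)
  "fbqbq" → prefix "f" already present; 4 new (b, q, b, q)
  "fppq" → prefix "f" already present; 3 new (p, p, q)
  "fpp" → prefix "fpp" already present; 0 new (none)
  "fppfpb" → prefix "fpp" already present; 3 new (f, p, b)
  "fbqqp" → prefix "fbq" already present; 2 new (q, p)
  "fqff" → prefix "fq" already present; 2 new (f, f)
  "fbn" → prefix "fb" already present; 1 new (n)
  "nqbnnnq" → 7 new (n, q, b, n, n, n, q)
  "fpqf" → prefix "fp" already present; 2 new (q, f)
  "fbqq" → prefix "fbqq" already present; 0 new (none)
  "fppnpn" → prefix "fpp" already present; 3 new (n, p, n)
Total nodes = 8 + 5 + 4 + 3 + 0 + 3 + 2 + 2 + 1 + 7 + 2 + 0 + 3 = 40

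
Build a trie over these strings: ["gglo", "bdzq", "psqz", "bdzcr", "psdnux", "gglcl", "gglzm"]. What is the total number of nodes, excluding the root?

22

For each word, the new-node count is its length minus the longest prefix already in the trie:
  "gglo" → 4 new (g, g, l, o)
  "bdzq" → 4 new (b, d, z, q)
  "psqz" → 4 new (p, s, q, z)
  "bdzcr" → prefix "bdz" already present; 2 new (c, r)
  "psdnux" → prefix "ps" already present; 4 new (d, n, u, x)
  "gglcl" → prefix "ggl" already present; 2 new (c, l)
  "gglzm" → prefix "ggl" already present; 2 new (z, m)
Total nodes = 4 + 4 + 4 + 2 + 4 + 2 + 2 = 22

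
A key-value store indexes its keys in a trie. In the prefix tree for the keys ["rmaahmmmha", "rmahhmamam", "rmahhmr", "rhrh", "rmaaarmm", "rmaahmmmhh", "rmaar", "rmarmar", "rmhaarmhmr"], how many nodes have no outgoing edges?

9

Leaves are exactly the stored words that no other stored word extends.
Those words: "rhrh", "rmaaarmm", "rmaahmmmha", "rmaahmmmhh", "rmaar", "rmahhmamam", "rmahhmr", "rmarmar", "rmhaarmhmr"
Leaf count: 9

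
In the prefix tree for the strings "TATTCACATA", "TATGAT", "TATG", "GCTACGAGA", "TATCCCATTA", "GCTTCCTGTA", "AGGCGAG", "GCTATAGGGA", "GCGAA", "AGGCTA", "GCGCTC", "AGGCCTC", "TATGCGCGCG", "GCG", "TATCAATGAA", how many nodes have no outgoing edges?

13

Leaves are exactly the stored words that no other stored word extends.
Those words: "AGGCCTC", "AGGCGAG", "AGGCTA", "GCGAA", "GCGCTC", "GCTACGAGA", "GCTATAGGGA", "GCTTCCTGTA", "TATCAATGAA", "TATCCCATTA", "TATGAT", "TATGCGCGCG", "TATTCACATA"
Leaf count: 13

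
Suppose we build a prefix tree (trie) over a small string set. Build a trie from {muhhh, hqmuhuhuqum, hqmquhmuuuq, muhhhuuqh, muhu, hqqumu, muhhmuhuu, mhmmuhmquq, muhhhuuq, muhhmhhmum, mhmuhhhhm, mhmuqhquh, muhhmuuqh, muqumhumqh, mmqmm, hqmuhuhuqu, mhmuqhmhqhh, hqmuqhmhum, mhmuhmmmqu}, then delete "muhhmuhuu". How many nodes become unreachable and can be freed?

3

Walk "muhhmuhuu" from the leaf back toward the root, removing each node that no remaining word uses.
The suffix "huu" (3 nodes) is used only by "muhhmuhuu"; the node for "muhhmu" still has the child "u", so pruning stops there.
Nodes removed: 3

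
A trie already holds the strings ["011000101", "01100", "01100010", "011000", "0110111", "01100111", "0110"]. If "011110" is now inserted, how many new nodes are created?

3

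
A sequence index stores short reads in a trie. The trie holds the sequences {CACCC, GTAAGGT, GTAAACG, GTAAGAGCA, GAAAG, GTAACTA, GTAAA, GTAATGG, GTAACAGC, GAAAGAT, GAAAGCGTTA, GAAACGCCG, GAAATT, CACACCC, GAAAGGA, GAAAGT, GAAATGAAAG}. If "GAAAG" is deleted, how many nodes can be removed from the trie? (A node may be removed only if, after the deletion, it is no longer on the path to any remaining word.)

0

A node on "GAAAG"'s path can go only if nothing else ends at it or branches off below it.
Every node on "GAAAG" is still needed (e.g. by "GAAAGAT"), so nothing is freed.
Nodes removed: 0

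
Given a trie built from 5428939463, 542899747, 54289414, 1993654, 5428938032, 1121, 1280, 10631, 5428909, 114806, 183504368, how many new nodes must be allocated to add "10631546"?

Walking "10631546" from the root, the first 5 characters ("10631") follow existing edges; "5" is the first miss.
Each of the 3 remaining characters creates one node.

3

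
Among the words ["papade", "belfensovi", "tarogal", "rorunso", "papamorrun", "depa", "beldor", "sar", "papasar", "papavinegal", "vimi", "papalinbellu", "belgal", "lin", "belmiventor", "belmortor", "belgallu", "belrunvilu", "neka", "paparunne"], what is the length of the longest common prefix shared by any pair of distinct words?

6

Equivalently: take the maximum, over all pairs, of their longest common prefix length.
e.g. "belgal" and "belgallu" share the prefix "belgal" of length 6; no pair shares a longer one.
Longest shared-prefix length: 6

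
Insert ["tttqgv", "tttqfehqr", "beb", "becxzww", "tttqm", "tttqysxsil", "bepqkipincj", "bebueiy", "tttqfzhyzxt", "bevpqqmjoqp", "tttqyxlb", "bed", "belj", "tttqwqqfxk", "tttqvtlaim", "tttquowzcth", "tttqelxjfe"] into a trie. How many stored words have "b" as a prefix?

7

Filter for entries beginning with "b":
Words under "b": beb, bebueiy, becxzww, bed, belj, bepqkipincj, bevpqqmjoqp
Count: 7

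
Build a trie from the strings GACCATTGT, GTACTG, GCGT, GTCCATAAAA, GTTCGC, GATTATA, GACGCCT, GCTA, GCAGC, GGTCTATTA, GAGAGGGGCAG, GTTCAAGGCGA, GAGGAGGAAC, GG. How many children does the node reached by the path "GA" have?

The children of the "GA" node are the distinct next characters among strings starting with "GA".
Characters that immediately follow "GA" among the stored strings: {C, G, T}.
That node has 3 child edges.

3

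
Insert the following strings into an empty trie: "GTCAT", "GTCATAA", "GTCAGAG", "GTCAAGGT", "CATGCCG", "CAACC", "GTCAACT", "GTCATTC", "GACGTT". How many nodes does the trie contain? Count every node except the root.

33

Trie structure (* marks end of a word):
(root)
├─ C
│  └─ A
│     ├─ A
│     │  └─ C
│     │     └─ C *
│     └─ T
│        └─ G
│           └─ C
│              └─ C
│                 └─ G *
└─ G
   ├─ A
   │  └─ C
   │     └─ G
   │        └─ T
   │           └─ T *
   └─ T
      └─ C
         └─ A
            ├─ A
            │  ├─ C
            │  │  └─ T *
            │  └─ G
            │     └─ G
            │        └─ T *
            ├─ G
            │  └─ A
            │     └─ G *
            └─ T *
               ├─ A
               │  └─ A *
               └─ T
                  └─ C *
Counting every labelled node above: 33.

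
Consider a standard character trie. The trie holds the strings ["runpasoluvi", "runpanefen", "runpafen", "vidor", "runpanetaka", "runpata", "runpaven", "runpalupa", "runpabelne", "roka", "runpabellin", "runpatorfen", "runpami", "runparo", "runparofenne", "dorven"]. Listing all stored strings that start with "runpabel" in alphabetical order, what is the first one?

Words with prefix "runpabel", in lexicographic order: "runpabellin", "runpabelne"
Position 1: runpabellin

runpabellin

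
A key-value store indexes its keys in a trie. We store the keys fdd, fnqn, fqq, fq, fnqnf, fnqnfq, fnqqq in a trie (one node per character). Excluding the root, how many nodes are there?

12

Insert word by word; a character creates a node only if that edge doesn't already exist:
  "fdd" → 3 new (f, d, d)
  "fnqn" → prefix "f" already present; 3 new (n, q, n)
  "fqq" → prefix "f" already present; 2 new (q, q)
  "fq" → prefix "fq" already present; 0 new (none)
  "fnqnf" → prefix "fnqn" already present; 1 new (f)
  "fnqnfq" → prefix "fnqnf" already present; 1 new (q)
  "fnqqq" → prefix "fnq" already present; 2 new (q, q)
Total nodes = 3 + 3 + 2 + 0 + 1 + 1 + 2 = 12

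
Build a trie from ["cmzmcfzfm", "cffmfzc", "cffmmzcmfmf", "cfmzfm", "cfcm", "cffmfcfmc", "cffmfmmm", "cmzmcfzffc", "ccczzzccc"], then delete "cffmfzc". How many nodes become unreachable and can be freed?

2

After clearing the end-marker at "cffmfzc", prune upward until reaching a node still needed by another word.
The suffix "zc" (2 nodes) is used only by "cffmfzc"; the node for "cffmf" still has the child "c", so pruning stops there.
Nodes removed: 2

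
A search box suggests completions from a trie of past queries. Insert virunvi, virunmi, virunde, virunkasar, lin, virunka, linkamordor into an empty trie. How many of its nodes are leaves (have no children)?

5

A leaf is a node with no children — equivalently, the end of a word that is not a proper prefix of any other stored word.
Those words: "linkamordor", "virunde", "virunkasar", "virunmi", "virunvi"
Leaf count: 5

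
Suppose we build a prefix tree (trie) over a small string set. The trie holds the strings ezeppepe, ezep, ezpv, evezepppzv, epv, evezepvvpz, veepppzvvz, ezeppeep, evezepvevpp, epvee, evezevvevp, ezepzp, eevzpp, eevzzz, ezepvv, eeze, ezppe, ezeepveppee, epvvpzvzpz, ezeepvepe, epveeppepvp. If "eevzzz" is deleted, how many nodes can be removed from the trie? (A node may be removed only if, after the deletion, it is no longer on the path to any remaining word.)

Walk "eevzzz" from the leaf back toward the root, removing each node that no remaining word uses.
The suffix "zz" (2 nodes) is used only by "eevzzz"; the node for "eevz" still has the child "p", so pruning stops there.
Nodes removed: 2

2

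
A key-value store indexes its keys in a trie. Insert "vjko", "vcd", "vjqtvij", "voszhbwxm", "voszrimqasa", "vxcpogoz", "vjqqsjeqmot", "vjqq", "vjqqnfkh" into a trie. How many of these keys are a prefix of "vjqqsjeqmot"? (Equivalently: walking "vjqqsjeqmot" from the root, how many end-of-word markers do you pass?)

Walk "vjqqsjeqmot" from the root; an end-of-word marker is hit whenever a stored word is a prefix of "vjqqsjeqmot".
Prefixes of the query that are stored words: "vjqq", "vjqqsjeqmot"
Count: 2

2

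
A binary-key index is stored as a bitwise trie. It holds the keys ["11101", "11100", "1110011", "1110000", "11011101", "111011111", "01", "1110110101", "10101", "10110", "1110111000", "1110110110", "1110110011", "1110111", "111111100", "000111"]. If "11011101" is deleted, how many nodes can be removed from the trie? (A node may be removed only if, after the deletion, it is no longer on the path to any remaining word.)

Walk "11011101" from the leaf back toward the root, removing each node that no remaining word uses.
The suffix "011101" (6 nodes) is used only by "11011101"; the node for "11" still has the child "1", so pruning stops there.
Nodes removed: 6

6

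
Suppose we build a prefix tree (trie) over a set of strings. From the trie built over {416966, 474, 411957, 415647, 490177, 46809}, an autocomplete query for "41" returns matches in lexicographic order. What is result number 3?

Words with prefix "41", in lexicographic order: "411957", "415647", "416966"
The 3rd is 416966.

416966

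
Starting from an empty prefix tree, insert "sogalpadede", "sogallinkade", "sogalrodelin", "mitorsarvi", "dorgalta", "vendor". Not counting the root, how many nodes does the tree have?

49

For each word, the new-node count is its length minus the longest prefix already in the trie:
  "sogalpadede" → 11 new (s, o, g, a, l, p, a, d, e, d, e)
  "sogallinkade" → prefix "sogal" already present; 7 new (l, i, n, k, a, d, e)
  "sogalrodelin" → prefix "sogal" already present; 7 new (r, o, d, e, l, i, n)
  "mitorsarvi" → 10 new (m, i, t, o, r, s, a, r, v, i)
  "dorgalta" → 8 new (d, o, r, g, a, l, t, a)
  "vendor" → 6 new (v, e, n, d, o, r)
Total nodes = 11 + 7 + 7 + 10 + 8 + 6 = 49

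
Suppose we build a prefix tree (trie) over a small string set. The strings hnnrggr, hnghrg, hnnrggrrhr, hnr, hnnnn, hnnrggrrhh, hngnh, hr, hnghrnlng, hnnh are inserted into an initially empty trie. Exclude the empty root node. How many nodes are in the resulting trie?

26

For each word, the new-node count is its length minus the longest prefix already in the trie:
  "hnnrggr" → 7 new (h, n, n, r, g, g, r)
  "hnghrg" → prefix "hn" already present; 4 new (g, h, r, g)
  "hnnrggrrhr" → prefix "hnnrggr" already present; 3 new (r, h, r)
  "hnr" → prefix "hn" already present; 1 new (r)
  "hnnnn" → prefix "hnn" already present; 2 new (n, n)
  "hnnrggrrhh" → prefix "hnnrggrrh" already present; 1 new (h)
  "hngnh" → prefix "hng" already present; 2 new (n, h)
  "hr" → prefix "h" already present; 1 new (r)
  "hnghrnlng" → prefix "hnghr" already present; 4 new (n, l, n, g)
  "hnnh" → prefix "hnn" already present; 1 new (h)
Total nodes = 7 + 4 + 3 + 1 + 2 + 1 + 2 + 1 + 4 + 1 = 26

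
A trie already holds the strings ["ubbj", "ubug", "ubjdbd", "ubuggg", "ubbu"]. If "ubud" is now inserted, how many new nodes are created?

The longest prefix of "ubud" already in the trie is "ubu" (length 3).
Each of the 1 remaining characters creates one node.

1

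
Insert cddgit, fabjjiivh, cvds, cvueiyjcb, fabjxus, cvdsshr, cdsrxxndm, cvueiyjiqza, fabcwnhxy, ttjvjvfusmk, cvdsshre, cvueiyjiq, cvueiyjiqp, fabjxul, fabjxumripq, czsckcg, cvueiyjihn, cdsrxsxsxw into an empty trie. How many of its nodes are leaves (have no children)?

A leaf is a node with no children — equivalently, the end of a word that is not a proper prefix of any other stored word.
Those words: "cddgit", "cdsrxsxsxw", "cdsrxxndm", "cvdsshre", "cvueiyjcb", "cvueiyjihn", "cvueiyjiqp", "cvueiyjiqza", "czsckcg", "fabcwnhxy", "fabjjiivh", "fabjxul", "fabjxumripq", "fabjxus", "ttjvjvfusmk"
Leaf count: 15

15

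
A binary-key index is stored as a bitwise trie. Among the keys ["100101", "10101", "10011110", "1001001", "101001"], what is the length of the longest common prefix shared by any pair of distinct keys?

Look for the deepest trie node that still has at least two words in its subtree.
"1001001" and "100101" agree on "10010" (5 characters) before diverging; nothing deeper is shared.
Longest shared-prefix length: 5

5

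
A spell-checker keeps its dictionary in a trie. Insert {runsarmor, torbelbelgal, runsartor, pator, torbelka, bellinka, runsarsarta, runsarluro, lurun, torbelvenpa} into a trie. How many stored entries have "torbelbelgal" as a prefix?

1

Filter for entries beginning with "torbelbelgal":
Matches: "torbelbelgal"
Count: 1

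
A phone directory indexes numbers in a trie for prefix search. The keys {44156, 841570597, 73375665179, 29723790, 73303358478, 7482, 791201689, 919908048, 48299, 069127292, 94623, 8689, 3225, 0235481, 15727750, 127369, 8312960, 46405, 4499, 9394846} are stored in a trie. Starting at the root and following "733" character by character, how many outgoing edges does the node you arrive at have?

Walk "733" from the root, arriving at one node.
Characters that immediately follow "733" among the stored strings: {0, 7}.
That node has 2 child edges.

2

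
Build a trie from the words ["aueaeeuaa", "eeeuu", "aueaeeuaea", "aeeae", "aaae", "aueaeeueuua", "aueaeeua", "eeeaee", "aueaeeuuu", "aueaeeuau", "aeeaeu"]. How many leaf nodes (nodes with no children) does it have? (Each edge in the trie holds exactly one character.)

9

A leaf is a node with no children — equivalently, the end of a word that is not a proper prefix of any other stored word.
Those words: "aaae", "aeeaeu", "aueaeeuaa", "aueaeeuaea", "aueaeeuau", "aueaeeueuua", "aueaeeuuu", "eeeaee", "eeeuu"
Leaf count: 9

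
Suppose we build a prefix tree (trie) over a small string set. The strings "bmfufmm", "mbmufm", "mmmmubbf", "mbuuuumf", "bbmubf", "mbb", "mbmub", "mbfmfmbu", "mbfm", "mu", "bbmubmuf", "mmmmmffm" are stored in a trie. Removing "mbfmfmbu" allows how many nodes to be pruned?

4

After clearing the end-marker at "mbfmfmbu", prune upward until reaching a node still needed by another word.
The suffix "fmbu" (4 nodes) is used only by "mbfmfmbu"; "mbfm" is itself a stored word, so pruning stops there.
Nodes removed: 4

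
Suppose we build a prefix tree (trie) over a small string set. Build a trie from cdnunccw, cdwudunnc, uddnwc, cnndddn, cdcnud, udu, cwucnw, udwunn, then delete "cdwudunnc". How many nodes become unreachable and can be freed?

A node on "cdwudunnc"'s path can go only if nothing else ends at it or branches off below it.
The suffix "wudunnc" (7 nodes) is used only by "cdwudunnc"; the node for "cd" still has the child "n", so pruning stops there.
Nodes removed: 7

7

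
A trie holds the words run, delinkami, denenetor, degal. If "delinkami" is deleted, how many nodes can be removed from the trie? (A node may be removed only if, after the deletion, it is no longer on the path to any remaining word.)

7

Walk "delinkami" from the leaf back toward the root, removing each node that no remaining word uses.
The suffix "linkami" (7 nodes) is used only by "delinkami"; the node for "de" still has the child "n", so pruning stops there.
Nodes removed: 7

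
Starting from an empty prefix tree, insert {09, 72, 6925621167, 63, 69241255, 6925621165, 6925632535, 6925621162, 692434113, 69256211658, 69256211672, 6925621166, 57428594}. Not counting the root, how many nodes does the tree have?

43

For each word, the new-node count is its length minus the longest prefix already in the trie:
  "09" → 2 new (0, 9)
  "72" → 2 new (7, 2)
  "6925621167" → 10 new (6, 9, 2, 5, 6, 2, 1, 1, 6, 7)
  "63" → prefix "6" already present; 1 new (3)
  "69241255" → prefix "692" already present; 5 new (4, 1, 2, 5, 5)
  "6925621165" → prefix "692562116" already present; 1 new (5)
  "6925632535" → prefix "69256" already present; 5 new (3, 2, 5, 3, 5)
  "6925621162" → prefix "692562116" already present; 1 new (2)
  "692434113" → prefix "6924" already present; 5 new (3, 4, 1, 1, 3)
  "69256211658" → prefix "6925621165" already present; 1 new (8)
  "69256211672" → prefix "6925621167" already present; 1 new (2)
  "6925621166" → prefix "692562116" already present; 1 new (6)
  "57428594" → 8 new (5, 7, 4, 2, 8, 5, 9, 4)
Total nodes = 2 + 2 + 10 + 1 + 5 + 1 + 5 + 1 + 5 + 1 + 1 + 1 + 8 = 43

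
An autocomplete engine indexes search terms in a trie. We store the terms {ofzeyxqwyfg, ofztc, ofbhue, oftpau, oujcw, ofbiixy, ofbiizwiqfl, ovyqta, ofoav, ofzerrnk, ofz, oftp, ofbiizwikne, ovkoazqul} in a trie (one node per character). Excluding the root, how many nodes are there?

Insert word by word; a character creates a node only if that edge doesn't already exist:
  "ofzeyxqwyfg" → 11 new (o, f, z, e, y, x, q, w, y, f, g)
  "ofztc" → prefix "ofz" already present; 2 new (t, c)
  "ofbhue" → prefix "of" already present; 4 new (b, h, u, e)
  "oftpau" → prefix "of" already present; 4 new (t, p, a, u)
  "oujcw" → prefix "o" already present; 4 new (u, j, c, w)
  "ofbiixy" → prefix "ofb" already present; 4 new (i, i, x, y)
  "ofbiizwiqfl" → prefix "ofbii" already present; 6 new (z, w, i, q, f, l)
  "ovyqta" → prefix "o" already present; 5 new (v, y, q, t, a)
  "ofoav" → prefix "of" already present; 3 new (o, a, v)
  "ofzerrnk" → prefix "ofze" already present; 4 new (r, r, n, k)
  "ofz" → prefix "ofz" already present; 0 new (none)
  "oftp" → prefix "oftp" already present; 0 new (none)
  "ofbiizwikne" → prefix "ofbiizwi" already present; 3 new (k, n, e)
  "ovkoazqul" → prefix "ov" already present; 7 new (k, o, a, z, q, u, l)
Total nodes = 11 + 2 + 4 + 4 + 4 + 4 + 6 + 5 + 3 + 4 + 0 + 0 + 3 + 7 = 57

57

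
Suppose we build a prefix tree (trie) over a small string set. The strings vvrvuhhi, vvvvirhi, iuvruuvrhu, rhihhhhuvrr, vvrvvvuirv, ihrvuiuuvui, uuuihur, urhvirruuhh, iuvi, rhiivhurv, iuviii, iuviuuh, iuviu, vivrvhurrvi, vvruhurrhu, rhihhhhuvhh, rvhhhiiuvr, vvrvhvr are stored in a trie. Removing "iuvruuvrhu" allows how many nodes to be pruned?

7

After clearing the end-marker at "iuvruuvrhu", prune upward until reaching a node still needed by another word.
The suffix "ruuvrhu" (7 nodes) is used only by "iuvruuvrhu"; the node for "iuv" still has the child "i", so pruning stops there.
Nodes removed: 7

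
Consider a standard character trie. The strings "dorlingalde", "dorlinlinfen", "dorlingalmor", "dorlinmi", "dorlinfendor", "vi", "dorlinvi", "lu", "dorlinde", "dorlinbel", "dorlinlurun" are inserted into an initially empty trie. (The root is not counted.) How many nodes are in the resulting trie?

43

For each word, the new-node count is its length minus the longest prefix already in the trie:
  "dorlingalde" → 11 new (d, o, r, l, i, n, g, a, l, d, e)
  "dorlinlinfen" → prefix "dorlin" already present; 6 new (l, i, n, f, e, n)
  "dorlingalmor" → prefix "dorlingal" already present; 3 new (m, o, r)
  "dorlinmi" → prefix "dorlin" already present; 2 new (m, i)
  "dorlinfendor" → prefix "dorlin" already present; 6 new (f, e, n, d, o, r)
  "vi" → 2 new (v, i)
  "dorlinvi" → prefix "dorlin" already present; 2 new (v, i)
  "lu" → 2 new (l, u)
  "dorlinde" → prefix "dorlin" already present; 2 new (d, e)
  "dorlinbel" → prefix "dorlin" already present; 3 new (b, e, l)
  "dorlinlurun" → prefix "dorlinl" already present; 4 new (u, r, u, n)
Total nodes = 11 + 6 + 3 + 2 + 6 + 2 + 2 + 2 + 2 + 3 + 4 = 43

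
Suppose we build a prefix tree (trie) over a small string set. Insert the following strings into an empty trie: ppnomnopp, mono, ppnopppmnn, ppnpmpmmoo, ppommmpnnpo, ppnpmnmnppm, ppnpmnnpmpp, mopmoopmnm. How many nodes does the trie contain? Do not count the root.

For each word, the new-node count is its length minus the longest prefix already in the trie:
  "ppnomnopp" → 9 new (p, p, n, o, m, n, o, p, p)
  "mono" → 4 new (m, o, n, o)
  "ppnopppmnn" → prefix "ppno" already present; 6 new (p, p, p, m, n, n)
  "ppnpmpmmoo" → prefix "ppn" already present; 7 new (p, m, p, m, m, o, o)
  "ppommmpnnpo" → prefix "pp" already present; 9 new (o, m, m, m, p, n, n, p, o)
  "ppnpmnmnppm" → prefix "ppnpm" already present; 6 new (n, m, n, p, p, m)
  "ppnpmnnpmpp" → prefix "ppnpmn" already present; 5 new (n, p, m, p, p)
  "mopmoopmnm" → prefix "mo" already present; 8 new (p, m, o, o, p, m, n, m)
Total nodes = 9 + 4 + 6 + 7 + 9 + 6 + 5 + 8 = 54

54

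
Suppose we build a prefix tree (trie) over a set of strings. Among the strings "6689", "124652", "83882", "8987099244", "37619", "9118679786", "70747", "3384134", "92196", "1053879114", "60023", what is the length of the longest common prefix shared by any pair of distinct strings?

1

Look for the deepest trie node that still has at least two words in its subtree.
"1053879114" and "124652" agree on "1" (1 characters) before diverging; nothing deeper is shared.
Longest shared-prefix length: 1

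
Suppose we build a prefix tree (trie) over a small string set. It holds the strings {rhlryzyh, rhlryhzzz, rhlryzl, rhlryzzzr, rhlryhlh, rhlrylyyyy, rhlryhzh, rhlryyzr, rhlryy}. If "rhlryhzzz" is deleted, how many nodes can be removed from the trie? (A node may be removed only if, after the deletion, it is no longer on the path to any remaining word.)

2

A node on "rhlryhzzz"'s path can go only if nothing else ends at it or branches off below it.
The suffix "zz" (2 nodes) is used only by "rhlryhzzz"; the node for "rhlryhz" still has the child "h", so pruning stops there.
Nodes removed: 2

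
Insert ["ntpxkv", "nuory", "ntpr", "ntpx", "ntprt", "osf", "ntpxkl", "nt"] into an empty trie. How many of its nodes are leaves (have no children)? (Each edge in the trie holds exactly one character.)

5

A leaf is a node with no children — equivalently, the end of a word that is not a proper prefix of any other stored word.
Those words: "ntprt", "ntpxkl", "ntpxkv", "nuory", "osf"
Leaf count: 5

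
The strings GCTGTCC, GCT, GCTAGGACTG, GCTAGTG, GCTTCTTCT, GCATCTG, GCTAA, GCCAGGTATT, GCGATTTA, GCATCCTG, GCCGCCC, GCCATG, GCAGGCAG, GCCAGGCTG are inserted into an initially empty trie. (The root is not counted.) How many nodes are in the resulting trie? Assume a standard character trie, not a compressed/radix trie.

Count nodes per top-level branch (shared prefixes stored once):
  'G'-branch (GCAGGCAG, GCATCCTG, GCATCTG, GCCAGGCTG, GCCAGGTATT, GCCATG, GCCGCCC, GCGATTTA, GCT, GCTAA, GCTAGGACTG, GCTAGTG, GCTGTCC, GCTTCTTCT): 59 nodes
Sum: 59

59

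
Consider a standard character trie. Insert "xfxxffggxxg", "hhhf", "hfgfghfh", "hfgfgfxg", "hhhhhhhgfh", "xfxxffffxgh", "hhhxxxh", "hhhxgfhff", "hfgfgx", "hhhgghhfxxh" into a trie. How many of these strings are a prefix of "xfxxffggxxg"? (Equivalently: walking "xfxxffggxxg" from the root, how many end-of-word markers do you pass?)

1

Walk "xfxxffggxxg" from the root; an end-of-word marker is hit whenever a stored word is a prefix of "xfxxffggxxg".
Prefixes of the query that are stored words: "xfxxffggxxg"
Count: 1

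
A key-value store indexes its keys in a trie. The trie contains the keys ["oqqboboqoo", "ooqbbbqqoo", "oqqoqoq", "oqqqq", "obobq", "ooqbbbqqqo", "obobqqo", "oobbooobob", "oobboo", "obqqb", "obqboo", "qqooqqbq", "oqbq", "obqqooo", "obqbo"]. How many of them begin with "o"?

14

Traverse to the node for "o", then collect every word in that subtree.
Words under "o": obobq, obobqqo, obqbo, obqboo, obqqb, obqqooo, oobboo, oobbooobob, ooqbbbqqoo, ooqbbbqqqo, oqbq, oqqboboqoo, oqqoqoq, oqqqq
Count: 14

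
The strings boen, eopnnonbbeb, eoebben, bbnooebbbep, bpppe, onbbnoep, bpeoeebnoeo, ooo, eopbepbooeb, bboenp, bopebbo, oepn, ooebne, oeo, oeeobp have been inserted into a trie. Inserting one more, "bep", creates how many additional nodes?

2

The longest prefix of "bep" already in the trie is "b" (length 1).
So 3 − 1 = 2 new nodes.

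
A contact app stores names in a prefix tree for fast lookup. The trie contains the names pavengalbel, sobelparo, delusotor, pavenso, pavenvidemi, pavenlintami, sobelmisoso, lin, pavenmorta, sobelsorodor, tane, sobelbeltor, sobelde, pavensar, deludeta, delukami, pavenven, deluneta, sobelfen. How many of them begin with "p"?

7

Walk to "p"; the words in its subtree are exactly those with that prefix.
Matches: "pavengalbel", "pavenlintami", "pavenmorta", "pavensar", "pavenso", "pavenven", "pavenvidemi"
Count: 7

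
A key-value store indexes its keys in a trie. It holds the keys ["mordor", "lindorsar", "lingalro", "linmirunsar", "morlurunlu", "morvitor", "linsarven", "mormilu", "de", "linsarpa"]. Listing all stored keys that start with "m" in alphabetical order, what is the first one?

mordor

DFS of the "m" subtree visits, in order: "mordor", "morlurunlu", "mormilu", "morvitor"
The 1st is mordor.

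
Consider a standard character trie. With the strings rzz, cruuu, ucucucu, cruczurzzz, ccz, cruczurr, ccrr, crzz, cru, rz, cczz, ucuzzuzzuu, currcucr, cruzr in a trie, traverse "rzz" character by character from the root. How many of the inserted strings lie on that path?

2

Traverse "rzz" character by character; count nodes along the way that are marked as word ends.
Prefixes of the query that are stored words: "rz", "rzz"
Count: 2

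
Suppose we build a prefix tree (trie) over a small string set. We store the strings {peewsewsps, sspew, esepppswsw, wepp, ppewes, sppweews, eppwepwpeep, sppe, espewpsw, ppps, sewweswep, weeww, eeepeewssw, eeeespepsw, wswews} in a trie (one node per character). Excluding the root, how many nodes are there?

92

Trace insertions, counting only characters that open a new branch:
  "peewsewsps" → 10 new (p, e, e, w, s, e, w, s, p, s)
  "sspew" → 5 new (s, s, p, e, w)
  "esepppswsw" → 10 new (e, s, e, p, p, p, s, w, s, w)
  "wepp" → 4 new (w, e, p, p)
  "ppewes" → prefix "p" already present; 5 new (p, e, w, e, s)
  "sppweews" → prefix "s" already present; 7 new (p, p, w, e, e, w, s)
  "eppwepwpeep" → prefix "e" already present; 10 new (p, p, w, e, p, w, p, e, e, p)
  "sppe" → prefix "spp" already present; 1 new (e)
  "espewpsw" → prefix "es" already present; 6 new (p, e, w, p, s, w)
  "ppps" → prefix "pp" already present; 2 new (p, s)
  "sewweswep" → prefix "s" already present; 8 new (e, w, w, e, s, w, e, p)
  "weeww" → prefix "we" already present; 3 new (e, w, w)
  "eeepeewssw" → prefix "e" already present; 9 new (e, e, p, e, e, w, s, s, w)
  "eeeespepsw" → prefix "eee" already present; 7 new (e, s, p, e, p, s, w)
  "wswews" → prefix "w" already present; 5 new (s, w, e, w, s)
Total nodes = 10 + 5 + 10 + 4 + 5 + 7 + 10 + 1 + 6 + 2 + 8 + 3 + 9 + 7 + 5 = 92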